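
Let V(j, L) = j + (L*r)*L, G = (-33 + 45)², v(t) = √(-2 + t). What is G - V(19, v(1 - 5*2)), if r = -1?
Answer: 114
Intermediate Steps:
G = 144 (G = 12² = 144)
V(j, L) = j - L² (V(j, L) = j + (L*(-1))*L = j + (-L)*L = j - L²)
G - V(19, v(1 - 5*2)) = 144 - (19 - (√(-2 + (1 - 5*2)))²) = 144 - (19 - (√(-2 + (1 - 10)))²) = 144 - (19 - (√(-2 - 9))²) = 144 - (19 - (√(-11))²) = 144 - (19 - (I*√11)²) = 144 - (19 - 1*(-11)) = 144 - (19 + 11) = 144 - 1*30 = 144 - 30 = 114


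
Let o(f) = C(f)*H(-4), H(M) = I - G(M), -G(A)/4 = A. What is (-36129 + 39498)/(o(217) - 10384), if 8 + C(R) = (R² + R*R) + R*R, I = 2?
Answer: -1123/662670 ≈ -0.0016947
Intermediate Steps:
G(A) = -4*A
C(R) = -8 + 3*R² (C(R) = -8 + ((R² + R*R) + R*R) = -8 + ((R² + R²) + R²) = -8 + (2*R² + R²) = -8 + 3*R²)
H(M) = 2 + 4*M (H(M) = 2 - (-4)*M = 2 + 4*M)
o(f) = 112 - 42*f² (o(f) = (-8 + 3*f²)*(2 + 4*(-4)) = (-8 + 3*f²)*(2 - 16) = (-8 + 3*f²)*(-14) = 112 - 42*f²)
(-36129 + 39498)/(o(217) - 10384) = (-36129 + 39498)/((112 - 42*217²) - 10384) = 3369/((112 - 42*47089) - 10384) = 3369/((112 - 1977738) - 10384) = 3369/(-1977626 - 10384) = 3369/(-1988010) = 3369*(-1/1988010) = -1123/662670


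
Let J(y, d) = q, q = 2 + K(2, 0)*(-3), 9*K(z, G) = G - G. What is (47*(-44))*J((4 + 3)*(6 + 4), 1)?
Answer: -4136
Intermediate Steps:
K(z, G) = 0 (K(z, G) = (G - G)/9 = (⅑)*0 = 0)
q = 2 (q = 2 + 0*(-3) = 2 + 0 = 2)
J(y, d) = 2
(47*(-44))*J((4 + 3)*(6 + 4), 1) = (47*(-44))*2 = -2068*2 = -4136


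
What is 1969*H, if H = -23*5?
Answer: -226435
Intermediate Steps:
H = -115
1969*H = 1969*(-115) = -226435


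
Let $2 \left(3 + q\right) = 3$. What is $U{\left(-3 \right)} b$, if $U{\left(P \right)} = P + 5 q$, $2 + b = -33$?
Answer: $\frac{735}{2} \approx 367.5$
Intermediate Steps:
$q = - \frac{3}{2}$ ($q = -3 + \frac{1}{2} \cdot 3 = -3 + \frac{3}{2} = - \frac{3}{2} \approx -1.5$)
$b = -35$ ($b = -2 - 33 = -35$)
$U{\left(P \right)} = - \frac{15}{2} + P$ ($U{\left(P \right)} = P + 5 \left(- \frac{3}{2}\right) = P - \frac{15}{2} = - \frac{15}{2} + P$)
$U{\left(-3 \right)} b = \left(- \frac{15}{2} - 3\right) \left(-35\right) = \left(- \frac{21}{2}\right) \left(-35\right) = \frac{735}{2}$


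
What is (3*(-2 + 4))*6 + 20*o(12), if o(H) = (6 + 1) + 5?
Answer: 276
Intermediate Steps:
o(H) = 12 (o(H) = 7 + 5 = 12)
(3*(-2 + 4))*6 + 20*o(12) = (3*(-2 + 4))*6 + 20*12 = (3*2)*6 + 240 = 6*6 + 240 = 36 + 240 = 276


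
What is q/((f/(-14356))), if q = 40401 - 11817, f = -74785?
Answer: 410351904/74785 ≈ 5487.1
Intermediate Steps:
q = 28584
q/((f/(-14356))) = 28584/((-74785/(-14356))) = 28584/((-74785*(-1/14356))) = 28584/(74785/14356) = 28584*(14356/74785) = 410351904/74785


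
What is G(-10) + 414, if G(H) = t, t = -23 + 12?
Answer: 403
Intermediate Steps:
t = -11
G(H) = -11
G(-10) + 414 = -11 + 414 = 403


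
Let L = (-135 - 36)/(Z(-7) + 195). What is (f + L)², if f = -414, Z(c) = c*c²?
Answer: 3733332201/21904 ≈ 1.7044e+5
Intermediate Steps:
Z(c) = c³
L = 171/148 (L = (-135 - 36)/((-7)³ + 195) = -171/(-343 + 195) = -171/(-148) = -171*(-1/148) = 171/148 ≈ 1.1554)
(f + L)² = (-414 + 171/148)² = (-61101/148)² = 3733332201/21904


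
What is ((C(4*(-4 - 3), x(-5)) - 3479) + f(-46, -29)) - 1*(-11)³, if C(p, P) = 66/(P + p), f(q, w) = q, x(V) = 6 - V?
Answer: -37364/17 ≈ -2197.9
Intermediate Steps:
((C(4*(-4 - 3), x(-5)) - 3479) + f(-46, -29)) - 1*(-11)³ = ((66/((6 - 1*(-5)) + 4*(-4 - 3)) - 3479) - 46) - 1*(-11)³ = ((66/((6 + 5) + 4*(-7)) - 3479) - 46) - 1*(-1331) = ((66/(11 - 28) - 3479) - 46) + 1331 = ((66/(-17) - 3479) - 46) + 1331 = ((66*(-1/17) - 3479) - 46) + 1331 = ((-66/17 - 3479) - 46) + 1331 = (-59209/17 - 46) + 1331 = -59991/17 + 1331 = -37364/17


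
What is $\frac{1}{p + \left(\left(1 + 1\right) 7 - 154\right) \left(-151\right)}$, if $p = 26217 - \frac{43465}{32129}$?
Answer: $\frac{32129}{1521489588} \approx 2.1117 \cdot 10^{-5}$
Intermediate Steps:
$p = \frac{842282528}{32129}$ ($p = 26217 - 43465 \cdot \frac{1}{32129} = 26217 - \frac{43465}{32129} = \frac{842282528}{32129} \approx 26216.0$)
$\frac{1}{p + \left(\left(1 + 1\right) 7 - 154\right) \left(-151\right)} = \frac{1}{\frac{842282528}{32129} + \left(\left(1 + 1\right) 7 - 154\right) \left(-151\right)} = \frac{1}{\frac{842282528}{32129} + \left(2 \cdot 7 - 154\right) \left(-151\right)} = \frac{1}{\frac{842282528}{32129} + \left(14 - 154\right) \left(-151\right)} = \frac{1}{\frac{842282528}{32129} - -21140} = \frac{1}{\frac{842282528}{32129} + 21140} = \frac{1}{\frac{1521489588}{32129}} = \frac{32129}{1521489588}$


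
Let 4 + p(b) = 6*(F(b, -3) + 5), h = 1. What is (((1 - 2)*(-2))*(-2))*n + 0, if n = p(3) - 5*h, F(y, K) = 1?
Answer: -108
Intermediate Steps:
p(b) = 32 (p(b) = -4 + 6*(1 + 5) = -4 + 6*6 = -4 + 36 = 32)
n = 27 (n = 32 - 5*1 = 32 - 5 = 27)
(((1 - 2)*(-2))*(-2))*n + 0 = (((1 - 2)*(-2))*(-2))*27 + 0 = (-1*(-2)*(-2))*27 + 0 = (2*(-2))*27 + 0 = -4*27 + 0 = -108 + 0 = -108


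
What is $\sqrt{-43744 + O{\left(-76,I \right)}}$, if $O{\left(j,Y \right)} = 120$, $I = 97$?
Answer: $2 i \sqrt{10906} \approx 208.86 i$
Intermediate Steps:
$\sqrt{-43744 + O{\left(-76,I \right)}} = \sqrt{-43744 + 120} = \sqrt{-43624} = 2 i \sqrt{10906}$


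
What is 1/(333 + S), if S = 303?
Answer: 1/636 ≈ 0.0015723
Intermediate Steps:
1/(333 + S) = 1/(333 + 303) = 1/636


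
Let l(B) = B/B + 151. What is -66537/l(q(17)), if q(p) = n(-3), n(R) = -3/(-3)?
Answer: -66537/152 ≈ -437.74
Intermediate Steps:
n(R) = 1 (n(R) = -3*(-⅓) = 1)
q(p) = 1
l(B) = 152 (l(B) = 1 + 151 = 152)
-66537/l(q(17)) = -66537/152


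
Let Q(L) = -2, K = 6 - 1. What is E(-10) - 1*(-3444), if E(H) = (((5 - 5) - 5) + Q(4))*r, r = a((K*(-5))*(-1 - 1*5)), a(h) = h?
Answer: 2394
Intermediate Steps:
K = 5
r = 150 (r = (5*(-5))*(-1 - 1*5) = -25*(-1 - 5) = -25*(-6) = 150)
E(H) = -1050 (E(H) = (((5 - 5) - 5) - 2)*150 = ((0 - 5) - 2)*150 = (-5 - 2)*150 = -7*150 = -1050)
E(-10) - 1*(-3444) = -1050 - 1*(-3444) = -1050 + 3444 = 2394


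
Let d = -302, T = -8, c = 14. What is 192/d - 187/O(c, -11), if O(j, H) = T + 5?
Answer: 27949/453 ≈ 61.698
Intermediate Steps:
O(j, H) = -3 (O(j, H) = -8 + 5 = -3)
192/d - 187/O(c, -11) = 192/(-302) - 187/(-3) = 192*(-1/302) - 187*(-1/3) = -96/151 + 187/3 = 27949/453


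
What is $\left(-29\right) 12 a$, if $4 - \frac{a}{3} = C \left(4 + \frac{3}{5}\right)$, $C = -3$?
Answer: $- \frac{92916}{5} \approx -18583.0$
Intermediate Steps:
$a = \frac{267}{5}$ ($a = 12 - 3 \left(- 3 \left(4 + \frac{3}{5}\right)\right) = 12 - 3 \left(\left(-3\right) \frac{23}{5}\right) = 12 - - \frac{207}{5} = 12 + \frac{207}{5} = \frac{267}{5} \approx 53.4$)
$\left(-29\right) 12 a = \left(-29\right) 12 \cdot \frac{267}{5} = \left(-348\right) \frac{267}{5} = - \frac{92916}{5}$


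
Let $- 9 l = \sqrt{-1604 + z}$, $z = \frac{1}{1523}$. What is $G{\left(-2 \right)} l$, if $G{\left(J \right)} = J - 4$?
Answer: $\frac{2 i \sqrt{3720522993}}{4569} \approx 26.7 i$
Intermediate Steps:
$z = \frac{1}{1523} \approx 0.0006566$
$l = - \frac{i \sqrt{3720522993}}{13707}$ ($l = - \frac{\sqrt{-1604 + \frac{1}{1523}}}{9} = - \frac{\sqrt{- \frac{2442891}{1523}}}{9} = - \frac{\frac{1}{1523} i \sqrt{3720522993}}{9} = - \frac{i \sqrt{3720522993}}{13707} \approx - 4.45 i$)
$G{\left(J \right)} = -4 + J$ ($G{\left(J \right)} = J - 4 = -4 + J$)
$G{\left(-2 \right)} l = \left(-4 - 2\right) \left(- \frac{i \sqrt{3720522993}}{13707}\right) = - 6 \left(- \frac{i \sqrt{3720522993}}{13707}\right) = \frac{2 i \sqrt{3720522993}}{4569}$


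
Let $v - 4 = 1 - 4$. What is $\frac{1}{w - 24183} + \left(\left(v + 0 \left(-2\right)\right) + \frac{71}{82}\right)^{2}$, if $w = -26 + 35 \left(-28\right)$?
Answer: $\frac{589642577}{169370836} \approx 3.4814$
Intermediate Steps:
$v = 1$ ($v = 4 + \left(1 - 4\right) = 4 - 3 = 1$)
$w = -1006$ ($w = -26 - 980 = -1006$)
$\frac{1}{w - 24183} + \left(\left(v + 0 \left(-2\right)\right) + \frac{71}{82}\right)^{2} = \frac{1}{-1006 - 24183} + \left(\left(1 + 0 \left(-2\right)\right) + \frac{71}{82}\right)^{2} = \frac{1}{-25189} + \left(\left(1 + 0\right) + 71 \cdot \frac{1}{82}\right)^{2} = - \frac{1}{25189} + \left(1 + \frac{71}{82}\right)^{2} = - \frac{1}{25189} + \left(\frac{153}{82}\right)^{2} = - \frac{1}{25189} + \frac{23409}{6724} = \frac{589642577}{169370836}$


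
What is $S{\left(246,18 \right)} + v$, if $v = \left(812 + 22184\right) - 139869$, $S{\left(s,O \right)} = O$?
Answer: $-116855$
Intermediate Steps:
$v = -116873$ ($v = 22996 - 139869 = -116873$)
$S{\left(246,18 \right)} + v = 18 - 116873 = -116855$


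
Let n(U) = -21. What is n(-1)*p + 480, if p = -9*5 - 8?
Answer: 1593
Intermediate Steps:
p = -53 (p = -45 - 8 = -53)
n(-1)*p + 480 = -21*(-53) + 480 = 1113 + 480 = 1593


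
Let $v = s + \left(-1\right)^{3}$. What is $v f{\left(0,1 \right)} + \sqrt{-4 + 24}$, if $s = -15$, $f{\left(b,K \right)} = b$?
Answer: $2 \sqrt{5} \approx 4.4721$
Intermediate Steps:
$v = -16$ ($v = -15 + \left(-1\right)^{3} = -15 - 1 = -16$)
$v f{\left(0,1 \right)} + \sqrt{-4 + 24} = \left(-16\right) 0 + \sqrt{-4 + 24} = 0 + \sqrt{20} = 0 + 2 \sqrt{5} = 2 \sqrt{5}$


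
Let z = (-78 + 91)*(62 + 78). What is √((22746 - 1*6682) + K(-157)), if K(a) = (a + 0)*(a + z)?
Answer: I*√245027 ≈ 495.0*I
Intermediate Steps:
z = 1820 (z = 13*140 = 1820)
K(a) = a*(1820 + a) (K(a) = (a + 0)*(a + 1820) = a*(1820 + a))
√((22746 - 1*6682) + K(-157)) = √((22746 - 1*6682) - 157*(1820 - 157)) = √((22746 - 6682) - 157*1663) = √(16064 - 261091) = √(-245027) = I*√245027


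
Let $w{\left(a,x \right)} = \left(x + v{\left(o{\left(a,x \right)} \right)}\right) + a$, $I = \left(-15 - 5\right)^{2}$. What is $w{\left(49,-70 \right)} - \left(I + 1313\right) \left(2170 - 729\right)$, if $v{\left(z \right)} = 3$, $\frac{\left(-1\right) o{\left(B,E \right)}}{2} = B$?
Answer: $-2468451$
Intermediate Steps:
$o{\left(B,E \right)} = - 2 B$
$I = 400$ ($I = \left(-20\right)^{2} = 400$)
$w{\left(a,x \right)} = 3 + a + x$ ($w{\left(a,x \right)} = \left(x + 3\right) + a = \left(3 + x\right) + a = 3 + a + x$)
$w{\left(49,-70 \right)} - \left(I + 1313\right) \left(2170 - 729\right) = \left(3 + 49 - 70\right) - \left(400 + 1313\right) \left(2170 - 729\right) = -18 - 1713 \cdot 1441 = -18 - 2468433 = -2468451$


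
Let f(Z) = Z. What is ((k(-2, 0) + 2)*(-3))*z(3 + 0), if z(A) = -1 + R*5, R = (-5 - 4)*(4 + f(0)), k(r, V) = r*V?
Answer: 1086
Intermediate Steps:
k(r, V) = V*r
R = -36 (R = (-5 - 4)*(4 + 0) = -9*4 = -36)
z(A) = -181 (z(A) = -1 - 36*5 = -1 - 180 = -181)
((k(-2, 0) + 2)*(-3))*z(3 + 0) = ((0*(-2) + 2)*(-3))*(-181) = ((0 + 2)*(-3))*(-181) = (2*(-3))*(-181) = -6*(-181) = 1086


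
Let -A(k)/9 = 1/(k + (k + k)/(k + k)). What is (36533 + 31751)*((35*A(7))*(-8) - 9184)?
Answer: -605610796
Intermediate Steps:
A(k) = -9/(1 + k) (A(k) = -9/(k + (k + k)/(k + k)) = -9/(k + (2*k)/((2*k))) = -9/(k + (2*k)*(1/(2*k))) = -9/(k + 1) = -9/(1 + k))
(36533 + 31751)*((35*A(7))*(-8) - 9184) = (36533 + 31751)*((35*(-9/(1 + 7)))*(-8) - 9184) = 68284*((35*(-9/8))*(-8) - 9184) = 68284*(-315/8*(-8) - 9184) = 68284*(315 - 9184) = 68284*(-8869) = -605610796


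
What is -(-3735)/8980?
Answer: 747/1796 ≈ 0.41592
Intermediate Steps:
-(-3735)/8980 = -1*(-747/1796) = 747/1796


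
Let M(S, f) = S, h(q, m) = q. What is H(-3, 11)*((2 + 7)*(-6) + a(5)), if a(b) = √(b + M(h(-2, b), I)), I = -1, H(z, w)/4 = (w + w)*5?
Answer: -23760 + 440*√3 ≈ -22998.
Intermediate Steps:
H(z, w) = 40*w (H(z, w) = 4*((w + w)*5) = 4*((2*w)*5) = 4*(10*w) = 40*w)
a(b) = √(-2 + b) (a(b) = √(b - 2) = √(-2 + b))
H(-3, 11)*((2 + 7)*(-6) + a(5)) = (40*11)*((2 + 7)*(-6) + √(-2 + 5)) = 440*(9*(-6) + √3) = 440*(-54 + √3) = -23760 + 440*√3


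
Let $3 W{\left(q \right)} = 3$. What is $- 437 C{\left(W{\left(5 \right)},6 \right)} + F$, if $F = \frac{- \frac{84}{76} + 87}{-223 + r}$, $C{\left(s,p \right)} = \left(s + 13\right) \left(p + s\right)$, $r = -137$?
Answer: $- \frac{12205478}{285} \approx -42826.0$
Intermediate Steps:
$W{\left(q \right)} = 1$ ($W{\left(q \right)} = \frac{1}{3} \cdot 3 = 1$)
$C{\left(s,p \right)} = \left(13 + s\right) \left(p + s\right)$
$F = - \frac{68}{285}$ ($F = \frac{- \frac{84}{76} + 87}{-223 - 137} = \frac{\left(-84\right) \frac{1}{76} + 87}{-360} = \left(- \frac{21}{19} + 87\right) \left(- \frac{1}{360}\right) = \frac{1632}{19} \left(- \frac{1}{360}\right) = - \frac{68}{285} \approx -0.2386$)
$- 437 C{\left(W{\left(5 \right)},6 \right)} + F = - 437 \left(1^{2} + 13 \cdot 6 + 13 \cdot 1 + 6 \cdot 1\right) - \frac{68}{285} = - 437 \left(1 + 78 + 13 + 6\right) - \frac{68}{285} = \left(-437\right) 98 - \frac{68}{285} = -42826 - \frac{68}{285} = - \frac{12205478}{285}$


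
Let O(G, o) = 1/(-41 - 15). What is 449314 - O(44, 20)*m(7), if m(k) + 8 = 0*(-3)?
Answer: 3145197/7 ≈ 4.4931e+5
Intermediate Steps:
m(k) = -8 (m(k) = -8 + 0*(-3) = -8 + 0 = -8)
O(G, o) = -1/56 (O(G, o) = 1/(-56) = -1/56)
449314 - O(44, 20)*m(7) = 449314 - (-1)*(-8)/56 = 449314 - 1*⅐ = 449314 - ⅐ = 3145197/7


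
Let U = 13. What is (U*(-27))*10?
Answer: -3510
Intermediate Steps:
(U*(-27))*10 = (13*(-27))*10 = -351*10 = -3510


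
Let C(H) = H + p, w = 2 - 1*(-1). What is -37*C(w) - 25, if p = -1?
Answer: -99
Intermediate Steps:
w = 3 (w = 2 + 1 = 3)
C(H) = -1 + H (C(H) = H - 1 = -1 + H)
-37*C(w) - 25 = -37*(-1 + 3) - 25 = -37*2 - 25 = -74 - 25 = -99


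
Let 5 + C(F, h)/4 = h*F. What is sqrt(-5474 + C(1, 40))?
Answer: I*sqrt(5334) ≈ 73.034*I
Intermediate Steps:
C(F, h) = -20 + 4*F*h (C(F, h) = -20 + 4*(h*F) = -20 + 4*(F*h) = -20 + 4*F*h)
sqrt(-5474 + C(1, 40)) = sqrt(-5474 + (-20 + 4*1*40)) = sqrt(-5474 + (-20 + 160)) = sqrt(-5474 + 140) = sqrt(-5334) = I*sqrt(5334)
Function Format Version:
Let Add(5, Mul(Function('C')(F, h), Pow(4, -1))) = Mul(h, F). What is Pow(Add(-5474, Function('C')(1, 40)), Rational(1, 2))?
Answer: Mul(I, Pow(5334, Rational(1, 2))) ≈ Mul(73.034, I)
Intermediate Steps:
Function('C')(F, h) = Add(-20, Mul(4, F, h)) (Function('C')(F, h) = Add(-20, Mul(4, Mul(h, F))) = Add(-20, Mul(4, Mul(F, h))) = Add(-20, Mul(4, F, h)))
Pow(Add(-5474, Function('C')(1, 40)), Rational(1, 2)) = Pow(Add(-5474, Add(-20, Mul(4, 1, 40))), Rational(1, 2)) = Pow(Add(-5474, Add(-20, 160)), Rational(1, 2)) = Pow(Add(-5474, 140), Rational(1, 2)) = Pow(-5334, Rational(1, 2)) = Mul(I, Pow(5334, Rational(1, 2)))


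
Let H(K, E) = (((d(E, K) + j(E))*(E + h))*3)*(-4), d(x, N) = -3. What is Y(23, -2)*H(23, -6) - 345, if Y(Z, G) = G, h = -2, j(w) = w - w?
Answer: 231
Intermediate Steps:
j(w) = 0
H(K, E) = -72 + 36*E (H(K, E) = (((-3 + 0)*(E - 2))*3)*(-4) = (-3*(-2 + E)*3)*(-4) = ((6 - 3*E)*3)*(-4) = (18 - 9*E)*(-4) = -72 + 36*E)
Y(23, -2)*H(23, -6) - 345 = -2*(-72 + 36*(-6)) - 345 = -2*(-72 - 216) - 345 = -2*(-288) - 345 = 576 - 345 = 231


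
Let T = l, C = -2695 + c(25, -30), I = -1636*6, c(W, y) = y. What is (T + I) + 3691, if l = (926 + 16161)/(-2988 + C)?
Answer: -35009212/5713 ≈ -6128.0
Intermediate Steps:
I = -9816
C = -2725 (C = -2695 - 30 = -2725)
l = -17087/5713 (l = (926 + 16161)/(-2988 - 2725) = 17087/(-5713) = 17087*(-1/5713) = -17087/5713 ≈ -2.9909)
T = -17087/5713 ≈ -2.9909
(T + I) + 3691 = (-17087/5713 - 9816) + 3691 = -56095895/5713 + 3691 = -35009212/5713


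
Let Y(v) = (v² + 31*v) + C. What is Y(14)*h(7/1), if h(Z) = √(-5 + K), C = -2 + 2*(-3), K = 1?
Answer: 1244*I ≈ 1244.0*I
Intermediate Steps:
C = -8 (C = -2 - 6 = -8)
Y(v) = -8 + v² + 31*v (Y(v) = (v² + 31*v) - 8 = -8 + v² + 31*v)
h(Z) = 2*I (h(Z) = √(-5 + 1) = √(-4) = 2*I)
Y(14)*h(7/1) = (-8 + 14² + 31*14)*(2*I) = (-8 + 196 + 434)*(2*I) = 622*(2*I) = 1244*I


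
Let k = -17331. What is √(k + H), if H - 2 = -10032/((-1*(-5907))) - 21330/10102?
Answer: 2*I*√3542173084325355/904129 ≈ 131.65*I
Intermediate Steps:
H = -1636281/904129 (H = 2 + (-10032/((-1*(-5907))) - 21330/10102) = 2 + (-10032/5907 - 21330*1/10102) = 2 + (-10032*1/5907 - 10665/5051) = 2 + (-304/179 - 10665/5051) = 2 - 3444539/904129 = -1636281/904129 ≈ -1.8098)
√(k + H) = √(-17331 - 1636281/904129) = √(-15671095980/904129) = 2*I*√3542173084325355/904129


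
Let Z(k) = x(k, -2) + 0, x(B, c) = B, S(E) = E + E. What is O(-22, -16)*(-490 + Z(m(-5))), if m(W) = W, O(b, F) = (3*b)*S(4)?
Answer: 261360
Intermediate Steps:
S(E) = 2*E
O(b, F) = 24*b (O(b, F) = (3*b)*(2*4) = (3*b)*8 = 24*b)
Z(k) = k (Z(k) = k + 0 = k)
O(-22, -16)*(-490 + Z(m(-5))) = (24*(-22))*(-490 - 5) = -528*(-495) = 261360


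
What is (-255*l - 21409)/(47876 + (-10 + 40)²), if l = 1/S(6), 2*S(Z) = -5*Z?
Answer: -382/871 ≈ -0.43858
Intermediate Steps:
S(Z) = -5*Z/2 (S(Z) = (-5*Z)/2 = -5*Z/2)
l = -1/15 (l = 1/(-5/2*6) = 1/(-15) = -1/15 ≈ -0.066667)
(-255*l - 21409)/(47876 + (-10 + 40)²) = (-255*(-1/15) - 21409)/(47876 + (-10 + 40)²) = (17 - 21409)/(47876 + 30²) = -21392/(47876 + 900) = -21392/48776 = -21392*1/48776 = -382/871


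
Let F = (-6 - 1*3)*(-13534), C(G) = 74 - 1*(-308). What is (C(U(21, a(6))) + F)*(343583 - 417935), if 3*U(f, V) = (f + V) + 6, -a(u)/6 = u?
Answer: -9084922176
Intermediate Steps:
a(u) = -6*u
U(f, V) = 2 + V/3 + f/3 (U(f, V) = ((f + V) + 6)/3 = ((V + f) + 6)/3 = (6 + V + f)/3 = 2 + V/3 + f/3)
C(G) = 382 (C(G) = 74 + 308 = 382)
F = 121806 (F = (-6 - 3)*(-13534) = -9*(-13534) = 121806)
(C(U(21, a(6))) + F)*(343583 - 417935) = (382 + 121806)*(343583 - 417935) = 122188*(-74352) = -9084922176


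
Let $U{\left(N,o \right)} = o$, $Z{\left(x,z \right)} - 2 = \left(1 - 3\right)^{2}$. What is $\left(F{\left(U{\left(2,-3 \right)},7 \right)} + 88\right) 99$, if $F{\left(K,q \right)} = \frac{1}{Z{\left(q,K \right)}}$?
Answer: $\frac{17457}{2} \approx 8728.5$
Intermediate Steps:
$Z{\left(x,z \right)} = 6$ ($Z{\left(x,z \right)} = 2 + \left(1 - 3\right)^{2} = 2 + \left(-2\right)^{2} = 2 + 4 = 6$)
$F{\left(K,q \right)} = \frac{1}{6}$
$\left(F{\left(U{\left(2,-3 \right)},7 \right)} + 88\right) 99 = \left(\frac{1}{6} + 88\right) 99 = \frac{529}{6} \cdot 99 = \frac{17457}{2}$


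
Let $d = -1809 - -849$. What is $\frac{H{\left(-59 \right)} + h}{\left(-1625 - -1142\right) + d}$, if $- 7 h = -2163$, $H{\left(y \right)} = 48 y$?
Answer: $\frac{841}{481} \approx 1.7484$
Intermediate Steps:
$d = -960$ ($d = -1809 + 849 = -960$)
$h = 309$ ($h = \left(- \frac{1}{7}\right) \left(-2163\right) = 309$)
$\frac{H{\left(-59 \right)} + h}{\left(-1625 - -1142\right) + d} = \frac{48 \left(-59\right) + 309}{\left(-1625 - -1142\right) - 960} = \frac{-2832 + 309}{\left(-1625 + 1142\right) - 960} = - \frac{2523}{-483 - 960} = - \frac{2523}{-1443} = \left(-2523\right) \left(- \frac{1}{1443}\right) = \frac{841}{481}$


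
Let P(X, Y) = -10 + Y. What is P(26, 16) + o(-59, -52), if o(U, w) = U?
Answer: -53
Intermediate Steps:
P(26, 16) + o(-59, -52) = (-10 + 16) - 59 = 6 - 59 = -53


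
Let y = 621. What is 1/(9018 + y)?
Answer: 1/9639 ≈ 0.00010375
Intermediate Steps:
1/(9018 + y) = 1/(9018 + 621) = 1/9639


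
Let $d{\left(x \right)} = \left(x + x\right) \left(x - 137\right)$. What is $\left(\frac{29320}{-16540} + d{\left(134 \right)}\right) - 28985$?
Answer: $- \frac{24636969}{827} \approx -29791.0$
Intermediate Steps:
$d{\left(x \right)} = 2 x \left(-137 + x\right)$
$\left(\frac{29320}{-16540} + d{\left(134 \right)}\right) - 28985 = \left(\frac{29320}{-16540} + 2 \cdot 134 \left(-137 + 134\right)\right) - 28985 = \left(29320 \left(- \frac{1}{16540}\right) + 2 \cdot 134 \left(-3\right)\right) - 28985 = \left(- \frac{1466}{827} - 804\right) - 28985 = - \frac{666374}{827} - 28985 = - \frac{24636969}{827}$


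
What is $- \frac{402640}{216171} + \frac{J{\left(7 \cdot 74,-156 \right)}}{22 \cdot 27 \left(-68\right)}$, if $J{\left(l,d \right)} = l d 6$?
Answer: $\frac{409938158}{40423977} \approx 10.141$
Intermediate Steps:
$J{\left(l,d \right)} = 6 d l$ ($J{\left(l,d \right)} = d l 6 = 6 d l$)
$- \frac{402640}{216171} + \frac{J{\left(7 \cdot 74,-156 \right)}}{22 \cdot 27 \left(-68\right)} = - \frac{402640}{216171} + \frac{6 \left(-156\right) 7 \cdot 74}{22 \cdot 27 \left(-68\right)} = \left(-402640\right) \frac{1}{216171} + \frac{6 \left(-156\right) 518}{594 \left(-68\right)} = - \frac{402640}{216171} - \frac{484848}{-40392} = - \frac{402640}{216171} - - \frac{6734}{561} = - \frac{402640}{216171} + \frac{6734}{561} = \frac{409938158}{40423977}$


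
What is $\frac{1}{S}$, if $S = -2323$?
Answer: $- \frac{1}{2323} \approx -0.00043048$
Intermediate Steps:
$\frac{1}{S} = \frac{1}{-2323} = - \frac{1}{2323}$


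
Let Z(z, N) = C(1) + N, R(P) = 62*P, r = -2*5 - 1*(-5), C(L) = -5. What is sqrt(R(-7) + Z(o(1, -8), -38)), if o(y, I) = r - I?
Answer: 3*I*sqrt(53) ≈ 21.84*I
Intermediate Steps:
r = -5 (r = -10 + 5 = -5)
o(y, I) = -5 - I
Z(z, N) = -5 + N
sqrt(R(-7) + Z(o(1, -8), -38)) = sqrt(62*(-7) + (-5 - 38)) = sqrt(-434 - 43) = sqrt(-477) = 3*I*sqrt(53)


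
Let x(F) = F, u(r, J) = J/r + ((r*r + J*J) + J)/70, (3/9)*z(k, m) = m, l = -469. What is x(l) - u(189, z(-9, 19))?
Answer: -646903/630 ≈ -1026.8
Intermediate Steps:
z(k, m) = 3*m
u(r, J) = J/70 + J**2/70 + r**2/70 + J/r (u(r, J) = J/r + ((r**2 + J**2) + J)*(1/70) = J/r + ((J**2 + r**2) + J)*(1/70) = J/r + (J + J**2 + r**2)*(1/70) = J/r + (J/70 + J**2/70 + r**2/70) = J/70 + J**2/70 + r**2/70 + J/r)
x(l) - u(189, z(-9, 19)) = -469 - (3*19 + (1/70)*189*(3*19 + (3*19)**2 + 189**2))/189 = -469 - (57 + (1/70)*189*(57 + 57**2 + 35721))/189 = -469 - (57 + (1/70)*189*(57 + 3249 + 35721))/189 = -469 - (57 + (1/70)*189*39027)/189 = -469 - (57 + 1053729/10)/189 = -469 - 1054299/(189*10) = -469 - 1*351433/630 = -469 - 351433/630 = -646903/630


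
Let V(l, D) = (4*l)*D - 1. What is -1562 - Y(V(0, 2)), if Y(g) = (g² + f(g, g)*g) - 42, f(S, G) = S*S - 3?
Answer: -1523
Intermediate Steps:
f(S, G) = -3 + S² (f(S, G) = S² - 3 = -3 + S²)
V(l, D) = -1 + 4*D*l (V(l, D) = 4*D*l - 1 = -1 + 4*D*l)
Y(g) = -42 + g² + g*(-3 + g²) (Y(g) = (g² + (-3 + g²)*g) - 42 = (g² + g*(-3 + g²)) - 42 = -42 + g² + g*(-3 + g²))
-1562 - Y(V(0, 2)) = -1562 - (-42 + (-1 + 4*2*0)² + (-1 + 4*2*0)*(-3 + (-1 + 4*2*0)²)) = -1562 - (-42 + (-1 + 0)² + (-1 + 0)*(-3 + (-1 + 0)²)) = -1562 - (-42 + (-1)² - (-3 + (-1)²)) = -1562 - (-42 + 1 - (-3 + 1)) = -1562 - (-42 + 1 - 1*(-2)) = -1562 - (-42 + 1 + 2) = -1562 - 1*(-39) = -1562 + 39 = -1523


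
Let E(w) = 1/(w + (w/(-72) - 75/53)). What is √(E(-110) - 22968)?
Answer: 6*I*√28046116111795/209665 ≈ 151.55*I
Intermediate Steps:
E(w) = 1/(-75/53 + 71*w/72) (E(w) = 1/(w + (w*(-1/72) - 75*1/53)) = 1/(w + (-w/72 - 75/53)) = 1/(w + (-75/53 - w/72)) = 1/(-75/53 + 71*w/72))
√(E(-110) - 22968) = √(3816/(-5400 + 3763*(-110)) - 22968) = √(3816/(-5400 - 413930) - 22968) = √(3816/(-419330) - 22968) = √(3816*(-1/419330) - 22968) = √(-1908/209665 - 22968) = √(-4815587628/209665) = 6*I*√28046116111795/209665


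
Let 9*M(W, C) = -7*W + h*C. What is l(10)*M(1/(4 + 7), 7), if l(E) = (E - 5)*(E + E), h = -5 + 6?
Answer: 7000/99 ≈ 70.707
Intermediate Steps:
h = 1
M(W, C) = -7*W/9 + C/9 (M(W, C) = (-7*W + 1*C)/9 = (-7*W + C)/9 = (C - 7*W)/9 = -7*W/9 + C/9)
l(E) = 2*E*(-5 + E) (l(E) = (-5 + E)*(2*E) = 2*E*(-5 + E))
l(10)*M(1/(4 + 7), 7) = (2*10*(-5 + 10))*(-7/(9*(4 + 7)) + (⅑)*7) = (2*10*5)*(-7/9/11 + 7/9) = 100*(-7/9*1/11 + 7/9) = 100*(-7/99 + 7/9) = 100*(70/99) = 7000/99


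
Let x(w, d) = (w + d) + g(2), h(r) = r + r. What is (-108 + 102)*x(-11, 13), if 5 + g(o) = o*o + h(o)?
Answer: -30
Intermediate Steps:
h(r) = 2*r
g(o) = -5 + o² + 2*o (g(o) = -5 + (o*o + 2*o) = -5 + (o² + 2*o) = -5 + o² + 2*o)
x(w, d) = 3 + d + w (x(w, d) = (w + d) + (-5 + 2² + 2*2) = (d + w) + (-5 + 4 + 4) = (d + w) + 3 = 3 + d + w)
(-108 + 102)*x(-11, 13) = (-108 + 102)*(3 + 13 - 11) = -6*5 = -30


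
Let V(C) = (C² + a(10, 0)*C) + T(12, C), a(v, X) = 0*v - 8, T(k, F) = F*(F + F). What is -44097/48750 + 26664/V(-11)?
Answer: 38787341/666250 ≈ 58.217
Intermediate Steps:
T(k, F) = 2*F² (T(k, F) = F*(2*F) = 2*F²)
a(v, X) = -8 (a(v, X) = 0 - 8 = -8)
V(C) = -8*C + 3*C² (V(C) = (C² - 8*C) + 2*C² = -8*C + 3*C²)
-44097/48750 + 26664/V(-11) = -44097/48750 + 26664/((-11*(-8 + 3*(-11)))) = -44097*1/48750 + 26664/((-11*(-8 - 33))) = -14699/16250 + 26664/((-11*(-41))) = -14699/16250 + 26664/451 = -14699/16250 + 26664*(1/451) = -14699/16250 + 2424/41 = 38787341/666250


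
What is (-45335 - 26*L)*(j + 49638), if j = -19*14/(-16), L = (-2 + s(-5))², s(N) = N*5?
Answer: -25537969493/8 ≈ -3.1922e+9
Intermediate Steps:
s(N) = 5*N
L = 729 (L = (-2 + 5*(-5))² = (-2 - 25)² = (-27)² = 729)
j = 133/8 (j = -266*(-1/16) = 133/8 ≈ 16.625)
(-45335 - 26*L)*(j + 49638) = (-45335 - 26*729)*(133/8 + 49638) = (-45335 - 18954)*(397237/8) = -64289*397237/8 = -25537969493/8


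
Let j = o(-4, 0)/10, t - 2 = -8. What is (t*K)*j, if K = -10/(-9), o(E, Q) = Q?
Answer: 0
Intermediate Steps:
t = -6 (t = 2 - 8 = -6)
K = 10/9 (K = -10*(-1/9) = 10/9 ≈ 1.1111)
j = 0 (j = 0/10 = 0*(1/10) = 0)
(t*K)*j = -6*10/9*0 = -20/3*0 = 0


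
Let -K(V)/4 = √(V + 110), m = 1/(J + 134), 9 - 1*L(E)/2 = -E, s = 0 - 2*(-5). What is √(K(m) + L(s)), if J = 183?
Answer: √(3818582 - 1268*√11054107)/317 ≈ 1.9882*I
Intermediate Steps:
s = 10 (s = 0 + 10 = 10)
L(E) = 18 + 2*E (L(E) = 18 - (-2)*E = 18 + 2*E)
m = 1/317 (m = 1/(183 + 134) = 1/317 ≈ 0.0031546)
K(V) = -4*√(110 + V) (K(V) = -4*√(V + 110) = -4*√(110 + V))
√(K(m) + L(s)) = √(-4*√(110 + 1/317) + (18 + 2*10)) = √(-4*√11054107/317 + (18 + 20)) = √(-4*√11054107/317 + 38) = √(38 - 4*√11054107/317)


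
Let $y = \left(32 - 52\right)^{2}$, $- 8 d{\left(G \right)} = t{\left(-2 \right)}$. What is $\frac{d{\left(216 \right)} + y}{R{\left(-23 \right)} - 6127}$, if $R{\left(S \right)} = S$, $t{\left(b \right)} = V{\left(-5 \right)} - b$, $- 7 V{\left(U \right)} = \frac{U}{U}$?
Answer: $- \frac{22387}{344400} \approx -0.065003$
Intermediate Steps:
$V{\left(U \right)} = - \frac{1}{7}$ ($V{\left(U \right)} = - \frac{U \frac{1}{U}}{7} = \left(- \frac{1}{7}\right) 1 = - \frac{1}{7}$)
$t{\left(b \right)} = - \frac{1}{7} - b$
$d{\left(G \right)} = - \frac{13}{56}$ ($d{\left(G \right)} = - \frac{- \frac{1}{7} - -2}{8} = - \frac{- \frac{1}{7} + 2}{8} = \left(- \frac{1}{8}\right) \frac{13}{7} = - \frac{13}{56}$)
$y = 400$ ($y = \left(-20\right)^{2} = 400$)
$\frac{d{\left(216 \right)} + y}{R{\left(-23 \right)} - 6127} = \frac{- \frac{13}{56} + 400}{-23 - 6127} = \frac{22387}{56 \left(-6150\right)} = \frac{22387}{56} \left(- \frac{1}{6150}\right) = - \frac{22387}{344400}$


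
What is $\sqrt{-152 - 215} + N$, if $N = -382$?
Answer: $-382 + i \sqrt{367} \approx -382.0 + 19.157 i$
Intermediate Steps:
$\sqrt{-152 - 215} + N = \sqrt{-152 - 215} - 382 = \sqrt{-367} - 382 = i \sqrt{367} - 382 = -382 + i \sqrt{367}$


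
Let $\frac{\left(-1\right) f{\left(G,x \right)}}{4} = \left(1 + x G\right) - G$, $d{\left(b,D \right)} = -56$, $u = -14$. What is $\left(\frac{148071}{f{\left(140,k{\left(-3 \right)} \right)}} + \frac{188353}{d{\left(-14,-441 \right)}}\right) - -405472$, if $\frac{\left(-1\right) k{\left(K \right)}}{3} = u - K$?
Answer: $\frac{100901439005}{250936} \approx 4.021 \cdot 10^{5}$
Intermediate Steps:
$k{\left(K \right)} = 42 + 3 K$ ($k{\left(K \right)} = - 3 \left(-14 - K\right) = 42 + 3 K$)
$f{\left(G,x \right)} = -4 + 4 G - 4 G x$ ($f{\left(G,x \right)} = - 4 \left(\left(1 + x G\right) - G\right) = - 4 \left(\left(1 + G x\right) - G\right) = - 4 \left(1 - G + G x\right) = -4 + 4 G - 4 G x$)
$\left(\frac{148071}{f{\left(140,k{\left(-3 \right)} \right)}} + \frac{188353}{d{\left(-14,-441 \right)}}\right) - -405472 = \left(\frac{148071}{-4 + 4 \cdot 140 - 560 \left(42 + 3 \left(-3\right)\right)} + \frac{188353}{-56}\right) - -405472 = \left(\frac{148071}{-4 + 560 - 560 \left(42 - 9\right)} + 188353 \left(- \frac{1}{56}\right)\right) + 405472 = \left(\frac{148071}{-4 + 560 - 560 \cdot 33} - \frac{188353}{56}\right) + 405472 = \left(\frac{148071}{-4 + 560 - 18480} - \frac{188353}{56}\right) + 405472 = \left(\frac{148071}{-17924} - \frac{188353}{56}\right) + 405472 = \left(148071 \left(- \frac{1}{17924}\right) - \frac{188353}{56}\right) + 405472 = \left(- \frac{148071}{17924} - \frac{188353}{56}\right) + 405472 = - \frac{846082787}{250936} + 405472 = \frac{100901439005}{250936}$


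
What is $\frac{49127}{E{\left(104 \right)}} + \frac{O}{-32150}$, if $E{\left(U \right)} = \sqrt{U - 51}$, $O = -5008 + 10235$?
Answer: $- \frac{5227}{32150} + \frac{49127 \sqrt{53}}{53} \approx 6748.0$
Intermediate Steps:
$O = 5227$
$E{\left(U \right)} = \sqrt{-51 + U}$
$\frac{49127}{E{\left(104 \right)}} + \frac{O}{-32150} = \frac{49127}{\sqrt{-51 + 104}} + \frac{5227}{-32150} = \frac{49127}{\sqrt{53}} + 5227 \left(- \frac{1}{32150}\right) = 49127 \frac{\sqrt{53}}{53} - \frac{5227}{32150} = \frac{49127 \sqrt{53}}{53} - \frac{5227}{32150} = - \frac{5227}{32150} + \frac{49127 \sqrt{53}}{53}$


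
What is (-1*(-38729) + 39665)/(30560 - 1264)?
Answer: 39197/14648 ≈ 2.6759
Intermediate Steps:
(-1*(-38729) + 39665)/(30560 - 1264) = (38729 + 39665)/29296 = 78394*(1/29296) = 39197/14648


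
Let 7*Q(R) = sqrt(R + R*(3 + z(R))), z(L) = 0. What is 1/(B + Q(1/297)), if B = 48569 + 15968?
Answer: 939206961/60613599642053 - 42*sqrt(33)/60613599642053 ≈ 1.5495e-5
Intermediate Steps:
Q(R) = 2*sqrt(R)/7 (Q(R) = sqrt(R + R*(3 + 0))/7 = sqrt(R + R*3)/7 = sqrt(R + 3*R)/7 = sqrt(4*R)/7 = (2*sqrt(R))/7 = 2*sqrt(R)/7)
B = 64537
1/(B + Q(1/297)) = 1/(64537 + 2*sqrt(1/297)/7) = 1/(64537 + 2*(sqrt(33)/99)/7) = 1/(64537 + 2*sqrt(33)/693)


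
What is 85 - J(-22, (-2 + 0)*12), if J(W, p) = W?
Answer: 107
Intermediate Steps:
85 - J(-22, (-2 + 0)*12) = 85 - 1*(-22) = 85 + 22 = 107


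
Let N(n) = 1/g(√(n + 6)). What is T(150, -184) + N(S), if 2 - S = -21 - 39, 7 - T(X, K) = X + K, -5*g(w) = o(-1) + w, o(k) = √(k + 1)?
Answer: 41 - 5*√17/34 ≈ 40.394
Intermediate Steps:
o(k) = √(1 + k)
g(w) = -w/5 (g(w) = -(√(1 - 1) + w)/5 = -(√0 + w)/5 = -(0 + w)/5 = -w/5)
T(X, K) = 7 - K - X (T(X, K) = 7 - (X + K) = 7 - (K + X) = 7 + (-K - X) = 7 - K - X)
S = 62 (S = 2 - (-21 - 39) = 2 - 1*(-60) = 2 + 60 = 62)
N(n) = -5/√(6 + n) (N(n) = 1/(-√(n + 6)/5) = 1/(-√(6 + n)/5) = -5/√(6 + n))
T(150, -184) + N(S) = (7 - 1*(-184) - 1*150) - 5/√(6 + 62) = (7 + 184 - 150) - 5*√17/34 = 41 - 5*√17/34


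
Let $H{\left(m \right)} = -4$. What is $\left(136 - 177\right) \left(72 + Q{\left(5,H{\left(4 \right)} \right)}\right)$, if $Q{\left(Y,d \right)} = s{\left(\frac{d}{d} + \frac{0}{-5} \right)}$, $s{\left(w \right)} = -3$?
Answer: $-2829$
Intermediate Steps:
$Q{\left(Y,d \right)} = -3$
$\left(136 - 177\right) \left(72 + Q{\left(5,H{\left(4 \right)} \right)}\right) = \left(136 - 177\right) \left(72 - 3\right) = \left(-41\right) 69 = -2829$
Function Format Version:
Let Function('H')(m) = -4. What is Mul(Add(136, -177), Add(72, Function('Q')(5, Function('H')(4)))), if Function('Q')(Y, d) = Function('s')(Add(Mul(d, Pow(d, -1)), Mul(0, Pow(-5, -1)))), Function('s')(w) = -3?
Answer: -2829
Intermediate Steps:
Function('Q')(Y, d) = -3
Mul(Add(136, -177), Add(72, Function('Q')(5, Function('H')(4)))) = Mul(Add(136, -177), Add(72, -3)) = Mul(-41, 69) = -2829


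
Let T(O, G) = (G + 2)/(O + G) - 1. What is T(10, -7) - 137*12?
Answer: -4940/3 ≈ -1646.7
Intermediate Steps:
T(O, G) = -1 + (2 + G)/(G + O) (T(O, G) = (2 + G)/(G + O) - 1 = -1 + (2 + G)/(G + O))
T(10, -7) - 137*12 = (2 - 1*10)/(-7 + 10) - 137*12 = (2 - 10)/3 - 1644 = (⅓)*(-8) - 1644 = -8/3 - 1644 = -4940/3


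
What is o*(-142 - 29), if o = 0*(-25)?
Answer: 0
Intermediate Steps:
o = 0
o*(-142 - 29) = 0*(-142 - 29) = 0*(-171) = 0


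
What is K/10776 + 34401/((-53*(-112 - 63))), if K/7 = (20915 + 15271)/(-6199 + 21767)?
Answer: 137463989429/37047169600 ≈ 3.7105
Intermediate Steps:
K = 18093/1112 (K = 7*((20915 + 15271)/(-6199 + 21767)) = 7*(36186/15568) = 7*(36186*(1/15568)) = 7*(18093/7784) = 18093/1112 ≈ 16.271)
K/10776 + 34401/((-53*(-112 - 63))) = (18093/1112)/10776 + 34401/((-53*(-112 - 63))) = (18093/1112)*(1/10776) + 34401/((-53*(-175))) = 6031/3994304 + 34401/9275 = 137463989429/37047169600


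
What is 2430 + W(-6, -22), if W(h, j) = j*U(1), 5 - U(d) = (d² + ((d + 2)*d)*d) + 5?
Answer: 2518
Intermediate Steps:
U(d) = -d² - d²*(2 + d) (U(d) = 5 - ((d² + ((d + 2)*d)*d) + 5) = 5 - ((d² + ((2 + d)*d)*d) + 5) = 5 - ((d² + (d*(2 + d))*d) + 5) = 5 - ((d² + d²*(2 + d)) + 5) = 5 - (5 + d² + d²*(2 + d)) = 5 + (-5 - d² - d²*(2 + d)) = -d² - d²*(2 + d))
W(h, j) = -4*j (W(h, j) = j*(1²*(-3 - 1*1)) = j*(1*(-3 - 1)) = j*(1*(-4)) = j*(-4) = -4*j)
2430 + W(-6, -22) = 2430 - 4*(-22) = 2430 + 88 = 2518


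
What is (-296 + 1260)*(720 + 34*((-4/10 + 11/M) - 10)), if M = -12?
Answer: 4847474/15 ≈ 3.2317e+5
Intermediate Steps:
(-296 + 1260)*(720 + 34*((-4/10 + 11/M) - 10)) = (-296 + 1260)*(720 + 34*((-4/10 + 11/(-12)) - 10)) = 964*(720 + 34*((-4*1/10 + 11*(-1/12)) - 10)) = 964*(720 + 34*((-2/5 - 11/12) - 10)) = 964*(720 + 34*(-79/60 - 10)) = 964*(720 + 34*(-679/60)) = 964*(720 - 11543/30) = 964*(10057/30) = 4847474/15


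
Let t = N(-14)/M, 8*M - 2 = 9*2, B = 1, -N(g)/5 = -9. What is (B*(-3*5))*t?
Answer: -270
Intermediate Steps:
N(g) = 45 (N(g) = -5*(-9) = 45)
M = 5/2 (M = ¼ + (9*2)/8 = ¼ + (⅛)*18 = ¼ + 9/4 = 5/2 ≈ 2.5000)
t = 18 (t = 45/(5/2) = 45*(⅖) = 18)
(B*(-3*5))*t = (1*(-3*5))*18 = (1*(-15))*18 = -15*18 = -270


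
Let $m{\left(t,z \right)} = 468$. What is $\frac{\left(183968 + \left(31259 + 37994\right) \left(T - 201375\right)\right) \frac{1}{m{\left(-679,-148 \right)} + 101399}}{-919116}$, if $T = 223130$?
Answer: $- \frac{14628961}{909005724} \approx -0.016093$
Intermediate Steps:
$\frac{\left(183968 + \left(31259 + 37994\right) \left(T - 201375\right)\right) \frac{1}{m{\left(-679,-148 \right)} + 101399}}{-919116} = \frac{\left(183968 + \left(31259 + 37994\right) \left(223130 - 201375\right)\right) \frac{1}{468 + 101399}}{-919116} = \frac{183968 + 69253 \cdot 21755}{101867} \left(- \frac{1}{919116}\right) = \left(183968 + 1506599015\right) \frac{1}{101867} \left(- \frac{1}{919116}\right) = 1506782983 \cdot \frac{1}{101867} \left(- \frac{1}{919116}\right) = \frac{14628961}{989} \left(- \frac{1}{919116}\right) = - \frac{14628961}{909005724}$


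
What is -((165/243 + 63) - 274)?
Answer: 17036/81 ≈ 210.32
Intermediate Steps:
-((165/243 + 63) - 274) = -((165*(1/243) + 63) - 274) = -((55/81 + 63) - 274) = -(5158/81 - 274) = -1*(-17036/81) = 17036/81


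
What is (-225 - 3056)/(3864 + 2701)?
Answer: -3281/6565 ≈ -0.49977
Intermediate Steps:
(-225 - 3056)/(3864 + 2701) = -3281/6565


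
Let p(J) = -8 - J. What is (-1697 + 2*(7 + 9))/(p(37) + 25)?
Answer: 333/4 ≈ 83.250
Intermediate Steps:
(-1697 + 2*(7 + 9))/(p(37) + 25) = (-1697 + 2*(7 + 9))/((-8 - 1*37) + 25) = (-1697 + 2*16)/((-8 - 37) + 25) = (-1697 + 32)/(-45 + 25) = -1665/(-20) = -1665*(-1/20) = 333/4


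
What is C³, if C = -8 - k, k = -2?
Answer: -216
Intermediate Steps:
C = -6 (C = -8 - 1*(-2) = -8 + 2 = -6)
C³ = (-6)³ = -216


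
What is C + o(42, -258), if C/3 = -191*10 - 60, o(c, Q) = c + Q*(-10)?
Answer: -3288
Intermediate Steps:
o(c, Q) = c - 10*Q
C = -5910 (C = 3*(-191*10 - 60) = 3*(-1910 - 60) = 3*(-1970) = -5910)
C + o(42, -258) = -5910 + (42 - 10*(-258)) = -5910 + (42 + 2580) = -5910 + 2622 = -3288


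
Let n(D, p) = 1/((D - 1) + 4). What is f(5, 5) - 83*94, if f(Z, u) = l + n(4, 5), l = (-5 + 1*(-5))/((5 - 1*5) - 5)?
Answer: -54599/7 ≈ -7799.9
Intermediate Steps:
l = 2 (l = (-5 - 5)/((5 - 5) - 5) = -10/(0 - 5) = -10/(-5) = -10*(-⅕) = 2)
n(D, p) = 1/(3 + D) (n(D, p) = 1/((-1 + D) + 4) = 1/(3 + D))
f(Z, u) = 15/7 (f(Z, u) = 2 + 1/(3 + 4) = 2 + 1/7 = 2 + ⅐ = 15/7)
f(5, 5) - 83*94 = 15/7 - 83*94 = 15/7 - 7802 = -54599/7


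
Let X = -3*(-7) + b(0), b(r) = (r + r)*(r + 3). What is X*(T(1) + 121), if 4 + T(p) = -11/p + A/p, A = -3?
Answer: 2163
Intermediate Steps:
b(r) = 2*r*(3 + r) (b(r) = (2*r)*(3 + r) = 2*r*(3 + r))
T(p) = -4 - 14/p (T(p) = -4 + (-11/p - 3/p) = -4 - 14/p)
X = 21 (X = -3*(-7) + 2*0*(3 + 0) = 21 + 2*0*3 = 21 + 0 = 21)
X*(T(1) + 121) = 21*((-4 - 14/1) + 121) = 21*((-4 - 14*1) + 121) = 21*((-4 - 14) + 121) = 21*(-18 + 121) = 21*103 = 2163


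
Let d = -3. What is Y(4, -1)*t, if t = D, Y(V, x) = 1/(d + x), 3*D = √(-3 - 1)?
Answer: -I/6 ≈ -0.16667*I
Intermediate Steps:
D = 2*I/3 (D = √(-3 - 1)/3 = √(-4)/3 = (2*I)/3 = 2*I/3 ≈ 0.66667*I)
Y(V, x) = 1/(-3 + x)
t = 2*I/3 ≈ 0.66667*I
Y(4, -1)*t = (2*I/3)/(-3 - 1) = (2*I/3)/(-4) = -I/6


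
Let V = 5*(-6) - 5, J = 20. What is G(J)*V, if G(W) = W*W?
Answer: -14000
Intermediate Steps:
G(W) = W²
V = -35 (V = -30 - 5 = -35)
G(J)*V = 20²*(-35) = 400*(-35) = -14000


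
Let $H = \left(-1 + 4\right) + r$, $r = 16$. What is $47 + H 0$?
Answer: $47$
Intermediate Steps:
$H = 19$ ($H = \left(-1 + 4\right) + 16 = 3 + 16 = 19$)
$47 + H 0 = 47 + 19 \cdot 0 = 47 + 0 = 47$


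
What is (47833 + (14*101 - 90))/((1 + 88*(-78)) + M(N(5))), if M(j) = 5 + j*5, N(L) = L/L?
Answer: -49157/6853 ≈ -7.1731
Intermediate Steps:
N(L) = 1
M(j) = 5 + 5*j
(47833 + (14*101 - 90))/((1 + 88*(-78)) + M(N(5))) = (47833 + (14*101 - 90))/((1 + 88*(-78)) + (5 + 5*1)) = (47833 + (1414 - 90))/((1 - 6864) + (5 + 5)) = (47833 + 1324)/(-6863 + 10) = 49157/(-6853) = 49157*(-1/6853) = -49157/6853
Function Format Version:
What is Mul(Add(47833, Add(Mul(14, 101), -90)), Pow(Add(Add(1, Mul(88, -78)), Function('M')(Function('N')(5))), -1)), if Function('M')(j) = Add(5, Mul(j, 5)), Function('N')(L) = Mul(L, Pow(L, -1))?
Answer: Rational(-49157, 6853) ≈ -7.1731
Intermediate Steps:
Function('N')(L) = 1
Function('M')(j) = Add(5, Mul(5, j))
Mul(Add(47833, Add(Mul(14, 101), -90)), Pow(Add(Add(1, Mul(88, -78)), Function('M')(Function('N')(5))), -1)) = Mul(Add(47833, Add(Mul(14, 101), -90)), Pow(Add(Add(1, Mul(88, -78)), Add(5, Mul(5, 1))), -1)) = Mul(Add(47833, Add(1414, -90)), Pow(Add(Add(1, -6864), Add(5, 5)), -1)) = Mul(Add(47833, 1324), Pow(Add(-6863, 10), -1)) = Mul(49157, Pow(-6853, -1)) = Mul(49157, Rational(-1, 6853)) = Rational(-49157, 6853)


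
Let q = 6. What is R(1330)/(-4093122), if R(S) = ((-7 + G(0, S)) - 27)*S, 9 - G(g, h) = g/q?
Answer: 16625/2046561 ≈ 0.0081234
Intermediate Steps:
G(g, h) = 9 - g/6
R(S) = -25*S (R(S) = ((-7 + (9 - 1/6*0)) - 27)*S = ((-7 + (9 + 0)) - 27)*S = ((-7 + 9) - 27)*S = (2 - 27)*S = -25*S)
R(1330)/(-4093122) = -25*1330/(-4093122) = -33250*(-1/4093122) = 16625/2046561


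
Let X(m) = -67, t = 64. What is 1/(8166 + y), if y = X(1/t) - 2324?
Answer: 1/5775 ≈ 0.00017316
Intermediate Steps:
y = -2391 (y = -67 - 2324 = -2391)
1/(8166 + y) = 1/(8166 - 2391) = 1/5775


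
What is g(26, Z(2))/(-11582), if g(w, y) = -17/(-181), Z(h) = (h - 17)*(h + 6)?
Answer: -17/2096342 ≈ -8.1094e-6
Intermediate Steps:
Z(h) = (-17 + h)*(6 + h)
g(w, y) = 17/181 (g(w, y) = -17*(-1/181) = 17/181)
g(26, Z(2))/(-11582) = (17/181)/(-11582) = (17/181)*(-1/11582) = -17/2096342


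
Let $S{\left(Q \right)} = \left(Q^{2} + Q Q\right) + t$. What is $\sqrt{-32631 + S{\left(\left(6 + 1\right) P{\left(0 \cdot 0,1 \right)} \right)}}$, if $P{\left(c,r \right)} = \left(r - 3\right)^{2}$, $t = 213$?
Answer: $5 i \sqrt{1234} \approx 175.64 i$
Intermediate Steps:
$P{\left(c,r \right)} = \left(-3 + r\right)^{2}$
$S{\left(Q \right)} = 213 + 2 Q^{2}$ ($S{\left(Q \right)} = \left(Q^{2} + Q Q\right) + 213 = \left(Q^{2} + Q^{2}\right) + 213 = 2 Q^{2} + 213 = 213 + 2 Q^{2}$)
$\sqrt{-32631 + S{\left(\left(6 + 1\right) P{\left(0 \cdot 0,1 \right)} \right)}} = \sqrt{-32631 + \left(213 + 2 \left(\left(6 + 1\right) \left(-3 + 1\right)^{2}\right)^{2}\right)} = \sqrt{-32631 + \left(213 + 2 \left(7 \left(-2\right)^{2}\right)^{2}\right)} = \sqrt{-32631 + \left(213 + 2 \left(7 \cdot 4\right)^{2}\right)} = \sqrt{-32631 + \left(213 + 2 \cdot 28^{2}\right)} = \sqrt{-32631 + \left(213 + 2 \cdot 784\right)} = \sqrt{-32631 + \left(213 + 1568\right)} = \sqrt{-32631 + 1781} = \sqrt{-30850} = 5 i \sqrt{1234}$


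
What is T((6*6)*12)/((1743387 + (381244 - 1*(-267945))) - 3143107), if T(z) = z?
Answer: -144/250177 ≈ -0.00057559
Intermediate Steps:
T((6*6)*12)/((1743387 + (381244 - 1*(-267945))) - 3143107) = ((6*6)*12)/((1743387 + (381244 - 1*(-267945))) - 3143107) = (36*12)/((1743387 + (381244 + 267945)) - 3143107) = 432/((1743387 + 649189) - 3143107) = 432/(2392576 - 3143107) = 432/(-750531) = 432*(-1/750531) = -144/250177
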